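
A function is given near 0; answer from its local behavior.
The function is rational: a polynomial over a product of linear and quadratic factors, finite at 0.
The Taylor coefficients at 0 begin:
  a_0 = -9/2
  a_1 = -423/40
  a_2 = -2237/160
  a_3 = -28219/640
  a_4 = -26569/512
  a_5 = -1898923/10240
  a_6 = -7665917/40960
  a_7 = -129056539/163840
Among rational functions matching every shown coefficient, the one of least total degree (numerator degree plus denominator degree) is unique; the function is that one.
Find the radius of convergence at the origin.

The radius of convergence is 4/9.

No rational of total degree below 4 reproduces all 8 coefficients; solving the [2/2] Pade equations on them gives f(χ) = (-29*χ**2/36 + 13*χ/5 + 1)/((χ - 1/2)*(χ + 4/9)), whose expansion matches every shown term.
Denominator factor (χ + 4/9): pole of order 1 at -4/9, modulus 4/9.
Denominator factor (χ - 1/2): pole of order 1 at 1/2, modulus 1/2.
The radius of convergence is the smallest modulus among the singular points: 4/9.


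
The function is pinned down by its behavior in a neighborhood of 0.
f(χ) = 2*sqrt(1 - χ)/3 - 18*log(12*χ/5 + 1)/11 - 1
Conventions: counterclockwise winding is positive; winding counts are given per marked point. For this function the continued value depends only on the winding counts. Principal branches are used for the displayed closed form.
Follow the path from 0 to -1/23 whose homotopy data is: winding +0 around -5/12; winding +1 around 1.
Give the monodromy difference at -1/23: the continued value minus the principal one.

Continued minus principal equals -(8/69)*sqrt(138).

The rational part is single-valued and drops out of the difference; each branch term changes only by its own monodromy.
(-18/11)*log(1 - χ/(-5/12)): winding 0 around -5/12, so this term returns to its principal value, contribution 0.
(2/3)*sqrt(1 - χ/(1)): winding +1 is odd, the square root flips sign, contributing -2*(2/3)*sqrt(1 - (-1/23)/(1)) = -2*(2/3)*sqrt(24/23) = -(8/69)*sqrt(138).
Summing the contributions at χ = -1/23 gives -(8/69)*sqrt(138).


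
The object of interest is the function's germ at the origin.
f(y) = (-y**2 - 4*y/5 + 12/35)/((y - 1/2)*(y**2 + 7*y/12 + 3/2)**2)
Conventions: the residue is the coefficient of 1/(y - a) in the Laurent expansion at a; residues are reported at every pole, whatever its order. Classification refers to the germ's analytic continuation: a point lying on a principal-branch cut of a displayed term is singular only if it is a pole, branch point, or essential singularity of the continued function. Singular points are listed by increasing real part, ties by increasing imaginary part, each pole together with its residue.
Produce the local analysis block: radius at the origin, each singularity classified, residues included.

Denominator factor (y - 1/2): pole of order 1 at 1/2, modulus 1/2.
Denominator factor (y**2 + 7*y/12 + 3/2)^2: discriminant -815/144, complex-conjugate roots (-7/24) + ((1/24)*sqrt(815))*i and (-7/24) - ((1/24)*sqrt(815))*i; poles of order 2, moduli (1/2)*sqrt(6) and (1/2)*sqrt(6).
The radius of convergence is the smallest modulus among the singular points: 1/2.
The factor y**2 + 7*y/12 + 3/2 splits as (y - a)(y - a') with a = (-7/24) - ((1/24)*sqrt(815))*i, a' = (-7/24) + ((1/24)*sqrt(815))*i. At the order-2 pole a set g(y) = (y - a)^2*f(y) = [(-y**2 - 4*y/5 + 12/35)/(y - 1/2)] / (y - a')^2.
Order-2 pole: residue = g'(a); g'((-7/24) - ((1/24)*sqrt(815))*i) = (3096/84035) - ((210315096/55818147875)*sqrt(815))*i, so the residue is (3096/84035) - ((210315096/55818147875)*sqrt(815))*i.
The factor y**2 + 7*y/12 + 3/2 splits as (y - a)(y - a') with a = (-7/24) + ((1/24)*sqrt(815))*i, a' = (-7/24) - ((1/24)*sqrt(815))*i. At the order-2 pole a set g(y) = (y - a)^2*f(y) = [(-y**2 - 4*y/5 + 12/35)/(y - 1/2)] / (y - a')^2.
Order-2 pole: residue = g'(a); g'((-7/24) + ((1/24)*sqrt(815))*i) = (3096/84035) + ((210315096/55818147875)*sqrt(815))*i, so the residue is (3096/84035) + ((210315096/55818147875)*sqrt(815))*i.
At the order-1 pole 1/2 set g(y) = (y - (1/2))*f(y) = (-y**2 - 4*y/5 + 12/35)/(y**2 + 7*y/12 + 3/2)**2.
Simple pole: residue = g(a) at a = 1/2, which is -6192/84035.
List the singular points by increasing real part (a conjugate pair: the negative imaginary part first).

Radius of convergence at 0: 1/2.
At (-7/24) - ((1/24)*sqrt(815))*i: a pole of order 2; residue (3096/84035) - ((210315096/55818147875)*sqrt(815))*i.
At (-7/24) + ((1/24)*sqrt(815))*i: a pole of order 2; residue (3096/84035) + ((210315096/55818147875)*sqrt(815))*i.
At 1/2: a pole of order 1; residue -6192/84035.


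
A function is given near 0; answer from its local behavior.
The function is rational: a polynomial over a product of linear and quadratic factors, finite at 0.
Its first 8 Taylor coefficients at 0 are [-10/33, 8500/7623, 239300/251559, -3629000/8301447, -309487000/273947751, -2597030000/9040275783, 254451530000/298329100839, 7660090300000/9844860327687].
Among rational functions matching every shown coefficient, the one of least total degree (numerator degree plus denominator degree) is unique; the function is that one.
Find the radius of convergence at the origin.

The radius of convergence is (1/10)*sqrt(110).

No rational of total degree below 3 reproduces all 8 coefficients; solving the [1/2] Pade equations on them gives f(θ) = (10*θ/7 - 1/3)/(θ**2 - 2*θ/3 + 11/10), whose expansion matches every shown term.
Denominator factor (θ**2 - 2*θ/3 + 11/10): discriminant -178/45, complex-conjugate roots (1/3) + ((1/30)*sqrt(890))*i and (1/3) - ((1/30)*sqrt(890))*i; poles of order 1, moduli (1/10)*sqrt(110) and (1/10)*sqrt(110).
The radius of convergence is the smallest modulus among the singular points: (1/10)*sqrt(110).


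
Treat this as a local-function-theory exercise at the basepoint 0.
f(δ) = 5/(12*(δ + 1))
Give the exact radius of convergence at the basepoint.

Denominator factor (δ + 1): pole of order 1 at -1, modulus 1.
The radius of convergence is the smallest modulus among the singular points: 1.

The radius of convergence is 1.


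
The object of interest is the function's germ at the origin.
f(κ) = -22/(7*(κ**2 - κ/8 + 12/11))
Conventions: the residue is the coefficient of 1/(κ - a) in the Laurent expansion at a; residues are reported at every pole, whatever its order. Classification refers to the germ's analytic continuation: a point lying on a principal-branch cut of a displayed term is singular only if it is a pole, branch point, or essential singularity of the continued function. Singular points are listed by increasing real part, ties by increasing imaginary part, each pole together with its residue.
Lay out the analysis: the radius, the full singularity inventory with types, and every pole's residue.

Radius of convergence at 0: (2/11)*sqrt(33).
At (1/16) - ((1/176)*sqrt(33671))*i: a pole of order 1; residue -((176/21427)*sqrt(33671))*i.
At (1/16) + ((1/176)*sqrt(33671))*i: a pole of order 1; residue ((176/21427)*sqrt(33671))*i.

Denominator factor (κ**2 - κ/8 + 12/11): discriminant -3061/704, complex-conjugate roots (1/16) + ((1/176)*sqrt(33671))*i and (1/16) - ((1/176)*sqrt(33671))*i; poles of order 1, moduli (2/11)*sqrt(33) and (2/11)*sqrt(33).
The radius of convergence is the smallest modulus among the singular points: (2/11)*sqrt(33).
The factor κ**2 - κ/8 + 12/11 splits as (κ - a)(κ - a') with a = (1/16) - ((1/176)*sqrt(33671))*i, a' = (1/16) + ((1/176)*sqrt(33671))*i. At the order-1 pole a set g(κ) = (κ - a)*f(κ) = [-22/7] / (κ - a').
Simple pole: residue = g(a) at a = (1/16) - ((1/176)*sqrt(33671))*i, which is -((176/21427)*sqrt(33671))*i.
The factor κ**2 - κ/8 + 12/11 splits as (κ - a)(κ - a') with a = (1/16) + ((1/176)*sqrt(33671))*i, a' = (1/16) - ((1/176)*sqrt(33671))*i. At the order-1 pole a set g(κ) = (κ - a)*f(κ) = [-22/7] / (κ - a').
Simple pole: residue = g(a) at a = (1/16) + ((1/176)*sqrt(33671))*i, which is ((176/21427)*sqrt(33671))*i.
List the singular points by increasing real part (a conjugate pair: the negative imaginary part first).


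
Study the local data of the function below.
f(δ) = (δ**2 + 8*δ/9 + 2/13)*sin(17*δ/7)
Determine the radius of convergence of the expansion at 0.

The factor sin(17*δ/7) is entire and contributes no finite singular point.
The polynomial part has no poles.
No finite singular points: the Taylor series at 0 converges everywhere.

The radius of convergence is infinite.


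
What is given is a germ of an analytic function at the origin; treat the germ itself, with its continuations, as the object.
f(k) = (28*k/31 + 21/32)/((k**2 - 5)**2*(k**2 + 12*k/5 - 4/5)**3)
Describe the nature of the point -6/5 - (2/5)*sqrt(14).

The denominator factor k**2 + 12*k/5 - 4/5 vanishes at -6/5 - (2/5)*sqrt(14) and appears to the power 3; the numerator there equals -2121/4960 - (56/155)*sqrt(14), nonzero, and no other factor vanishes.
Hence a pole whose order is the multiplicity, 3.

The point is a pole of order 3.


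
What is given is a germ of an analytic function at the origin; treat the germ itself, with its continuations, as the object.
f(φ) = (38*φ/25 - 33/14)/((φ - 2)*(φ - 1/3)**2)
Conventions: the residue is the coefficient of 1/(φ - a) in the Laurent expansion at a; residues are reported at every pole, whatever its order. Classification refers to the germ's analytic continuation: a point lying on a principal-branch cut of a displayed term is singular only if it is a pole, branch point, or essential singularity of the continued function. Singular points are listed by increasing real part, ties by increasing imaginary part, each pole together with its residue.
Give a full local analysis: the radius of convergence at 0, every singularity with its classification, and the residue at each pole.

Radius of convergence at 0: 1/3.
At 1/3: a pole of order 2; residue -2151/8750.
At 2: a pole of order 1; residue 2151/8750.

Denominator factor (φ - 1/3)^2: pole of order 2 at 1/3, modulus 1/3.
Denominator factor (φ - 2): pole of order 1 at 2, modulus 2.
The radius of convergence is the smallest modulus among the singular points: 1/3.
At the order-2 pole 1/3 set g(φ) = (φ - (1/3))^2*f(φ) = (38*φ/25 - 33/14)/(φ - 2).
Order-2 pole: residue = g'(a); g'(1/3) = -2151/8750, so the residue is -2151/8750.
At the order-1 pole 2 set g(φ) = (φ - (2))*f(φ) = (38*φ/25 - 33/14)/(φ - 1/3)**2.
Simple pole: residue = g(a) at a = 2, which is 2151/8750.
List the singular points by increasing real part (a conjugate pair: the negative imaginary part first).


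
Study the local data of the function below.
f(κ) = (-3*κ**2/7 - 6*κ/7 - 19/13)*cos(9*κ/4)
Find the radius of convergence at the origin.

The radius of convergence is infinite.

The factor cos(9*κ/4) is entire and contributes no finite singular point.
The polynomial part has no poles.
No finite singular points: the Taylor series at 0 converges everywhere.


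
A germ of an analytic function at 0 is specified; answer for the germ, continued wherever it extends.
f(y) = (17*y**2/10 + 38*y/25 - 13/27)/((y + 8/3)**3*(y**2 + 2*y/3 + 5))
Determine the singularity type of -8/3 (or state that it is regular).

The denominator factor y + 8/3 vanishes at -8/3 and appears to the power 3; the numerator there equals 5099/675, nonzero, and no other factor vanishes.
Hence a pole whose order is the multiplicity, 3.

The point is a pole of order 3.


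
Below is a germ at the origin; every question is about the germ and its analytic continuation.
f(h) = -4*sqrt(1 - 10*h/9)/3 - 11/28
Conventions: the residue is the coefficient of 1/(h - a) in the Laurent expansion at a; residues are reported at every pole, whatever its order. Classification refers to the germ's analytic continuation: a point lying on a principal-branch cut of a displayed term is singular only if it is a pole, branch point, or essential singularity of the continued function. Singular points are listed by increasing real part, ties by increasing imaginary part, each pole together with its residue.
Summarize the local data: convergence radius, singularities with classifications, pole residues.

Branch term (-4/3)*sqrt(1 - h/(9/10)): its argument vanishes at h = 9/10, a square-root branch point, modulus 9/10.
The radius of convergence is the smallest modulus among the singular points: 9/10.

Radius of convergence at 0: 9/10.
At 9/10: an algebraic (square-root) branch point.


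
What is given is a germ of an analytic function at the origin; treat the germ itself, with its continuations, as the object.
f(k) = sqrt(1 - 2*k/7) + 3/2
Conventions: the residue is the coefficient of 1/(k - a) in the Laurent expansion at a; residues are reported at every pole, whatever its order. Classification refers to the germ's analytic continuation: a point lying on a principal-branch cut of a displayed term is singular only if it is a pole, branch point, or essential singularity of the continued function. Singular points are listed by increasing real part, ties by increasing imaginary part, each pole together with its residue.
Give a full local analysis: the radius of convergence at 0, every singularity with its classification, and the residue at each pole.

Branch term (1)*sqrt(1 - k/(7/2)): its argument vanishes at k = 7/2, a square-root branch point, modulus 7/2.
The radius of convergence is the smallest modulus among the singular points: 7/2.

Radius of convergence at 0: 7/2.
At 7/2: an algebraic (square-root) branch point.


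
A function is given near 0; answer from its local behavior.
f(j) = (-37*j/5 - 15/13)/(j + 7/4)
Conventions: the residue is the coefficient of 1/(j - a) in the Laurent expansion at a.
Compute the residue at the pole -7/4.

The residue is 3067/260.

At the order-1 pole -7/4 set g(j) = (j - (-7/4))*f(j) = -37*j/5 - 15/13.
Simple pole: residue = g(a) at a = -7/4, which is 3067/260.


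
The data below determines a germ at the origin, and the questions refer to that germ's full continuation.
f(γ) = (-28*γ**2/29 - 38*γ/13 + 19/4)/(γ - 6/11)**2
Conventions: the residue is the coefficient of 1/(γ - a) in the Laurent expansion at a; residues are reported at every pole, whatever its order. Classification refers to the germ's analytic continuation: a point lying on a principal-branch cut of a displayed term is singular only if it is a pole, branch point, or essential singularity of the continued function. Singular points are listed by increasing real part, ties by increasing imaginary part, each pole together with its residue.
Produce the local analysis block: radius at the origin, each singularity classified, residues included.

Radius of convergence at 0: 6/11.
At 6/11: a pole of order 2; residue -16490/4147.

Denominator factor (γ - 6/11)^2: pole of order 2 at 6/11, modulus 6/11.
The radius of convergence is the smallest modulus among the singular points: 6/11.
At the order-2 pole 6/11 set g(γ) = (γ - (6/11))^2*f(γ) = -28*γ**2/29 - 38*γ/13 + 19/4.
Order-2 pole: residue = g'(a); g'(6/11) = -16490/4147, so the residue is -16490/4147.


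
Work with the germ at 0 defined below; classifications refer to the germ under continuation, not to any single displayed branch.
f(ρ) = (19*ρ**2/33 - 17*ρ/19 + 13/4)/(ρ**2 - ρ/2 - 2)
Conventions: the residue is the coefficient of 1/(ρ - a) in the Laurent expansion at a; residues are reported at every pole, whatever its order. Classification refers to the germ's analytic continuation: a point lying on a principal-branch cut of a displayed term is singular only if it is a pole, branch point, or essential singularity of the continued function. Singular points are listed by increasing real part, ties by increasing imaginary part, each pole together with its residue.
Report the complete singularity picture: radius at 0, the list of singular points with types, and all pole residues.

Denominator factor (ρ**2 - ρ/2 - 2): discriminant 33/4, real irrational roots 1/4 + (1/4)*sqrt(33) and 1/4 - (1/4)*sqrt(33); poles of order 1, moduli 1/4 + (1/4)*sqrt(33) and -1/4 + (1/4)*sqrt(33).
The radius of convergence is the smallest modulus among the singular points: -1/4 + (1/4)*sqrt(33).
The factor ρ**2 - ρ/2 - 2 splits as (ρ - a)(ρ - a') with a = 1/4 - (1/4)*sqrt(33), a' = 1/4 + (1/4)*sqrt(33). At the order-1 pole a set g(ρ) = (ρ - a)*f(ρ) = [19*ρ**2/33 - 17*ρ/19 + 13/4] / (ρ - a').
Simple pole: residue = g(a) at a = 1/4 - (1/4)*sqrt(33), which is -761/2508 - (21317/82764)*sqrt(33).
The factor ρ**2 - ρ/2 - 2 splits as (ρ - a)(ρ - a') with a = 1/4 + (1/4)*sqrt(33), a' = 1/4 - (1/4)*sqrt(33). At the order-1 pole a set g(ρ) = (ρ - a)*f(ρ) = [19*ρ**2/33 - 17*ρ/19 + 13/4] / (ρ - a').
Simple pole: residue = g(a) at a = 1/4 + (1/4)*sqrt(33), which is -761/2508 + (21317/82764)*sqrt(33).
List the singular points by increasing real part (a conjugate pair: the negative imaginary part first).

Radius of convergence at 0: -1/4 + (1/4)*sqrt(33).
At 1/4 - (1/4)*sqrt(33): a pole of order 1; residue -761/2508 - (21317/82764)*sqrt(33).
At 1/4 + (1/4)*sqrt(33): a pole of order 1; residue -761/2508 + (21317/82764)*sqrt(33).


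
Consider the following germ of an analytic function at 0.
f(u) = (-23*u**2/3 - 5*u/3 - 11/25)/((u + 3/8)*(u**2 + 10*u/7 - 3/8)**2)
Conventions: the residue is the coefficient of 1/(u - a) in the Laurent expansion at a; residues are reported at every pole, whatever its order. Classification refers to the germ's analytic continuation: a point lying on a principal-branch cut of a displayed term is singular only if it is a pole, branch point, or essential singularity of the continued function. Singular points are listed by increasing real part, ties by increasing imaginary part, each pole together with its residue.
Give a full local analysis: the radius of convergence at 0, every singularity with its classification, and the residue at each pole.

Radius of convergence at 0: -5/7 + (1/28)*sqrt(694).
At -5/7 - (1/28)*sqrt(694): a pole of order 2; residue 2240672/2975625 + (21990308396/358292030625)*sqrt(694).
At -3/8: a pole of order 1; residue -4481344/2975625.
At -5/7 + (1/28)*sqrt(694): a pole of order 2; residue 2240672/2975625 - (21990308396/358292030625)*sqrt(694).

Denominator factor (u + 3/8): pole of order 1 at -3/8, modulus 3/8.
Denominator factor (u**2 + 10*u/7 - 3/8)^2: discriminant 347/98, real irrational roots -5/7 + (1/28)*sqrt(694) and -5/7 - (1/28)*sqrt(694); poles of order 2, moduli -5/7 + (1/28)*sqrt(694) and 5/7 + (1/28)*sqrt(694).
The radius of convergence is the smallest modulus among the singular points: -5/7 + (1/28)*sqrt(694).
The factor u**2 + 10*u/7 - 3/8 splits as (u - a)(u - a') with a = -5/7 - (1/28)*sqrt(694), a' = -5/7 + (1/28)*sqrt(694). At the order-2 pole a set g(u) = (u - a)^2*f(u) = [(-23*u**2/3 - 5*u/3 - 11/25)/(u + 3/8)] / (u - a')^2.
Order-2 pole: residue = g'(a); g'(-5/7 - (1/28)*sqrt(694)) = 2240672/2975625 + (21990308396/358292030625)*sqrt(694), so the residue is 2240672/2975625 + (21990308396/358292030625)*sqrt(694).
At the order-1 pole -3/8 set g(u) = (u - (-3/8))*f(u) = (-23*u**2/3 - 5*u/3 - 11/25)/(u**2 + 10*u/7 - 3/8)**2.
Simple pole: residue = g(a) at a = -3/8, which is -4481344/2975625.
The factor u**2 + 10*u/7 - 3/8 splits as (u - a)(u - a') with a = -5/7 + (1/28)*sqrt(694), a' = -5/7 - (1/28)*sqrt(694). At the order-2 pole a set g(u) = (u - a)^2*f(u) = [(-23*u**2/3 - 5*u/3 - 11/25)/(u + 3/8)] / (u - a')^2.
Order-2 pole: residue = g'(a); g'(-5/7 + (1/28)*sqrt(694)) = 2240672/2975625 - (21990308396/358292030625)*sqrt(694), so the residue is 2240672/2975625 - (21990308396/358292030625)*sqrt(694).
List the singular points by increasing real part (a conjugate pair: the negative imaginary part first).


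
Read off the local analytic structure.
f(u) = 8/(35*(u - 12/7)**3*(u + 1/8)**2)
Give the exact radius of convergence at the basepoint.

Denominator factor (u - 12/7)^3: pole of order 3 at 12/7, modulus 12/7.
Denominator factor (u + 1/8)^2: pole of order 2 at -1/8, modulus 1/8.
The radius of convergence is the smallest modulus among the singular points: 1/8.

The radius of convergence is 1/8.


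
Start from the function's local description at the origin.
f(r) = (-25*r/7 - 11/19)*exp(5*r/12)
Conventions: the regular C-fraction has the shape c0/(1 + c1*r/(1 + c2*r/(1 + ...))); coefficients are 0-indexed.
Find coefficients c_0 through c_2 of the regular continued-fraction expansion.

Taylor coefficients (expand at 0): a_0 = -11/19, a_1 = -6085/1596, a_2 = -58925/38304.
c0 = a_0 = -11/19. Peel one level at a time: if S = 1 + c*r/S' with S'(0) = 1, then c is the r-coefficient of S and S' = c*r/(S - 1).
S_1 = c0/f = 1 + (-6085/924)*r + (69517225/1707552)*r^2 + ...; c1 = -6085/924.
S_2 = c1*r/(S_1 - 1) = 1 + (13903445/2249016)*r + ...; c2 = 13903445/2249016.

The regular C-fraction coefficients are [-11/19, -6085/924, 13903445/2249016].


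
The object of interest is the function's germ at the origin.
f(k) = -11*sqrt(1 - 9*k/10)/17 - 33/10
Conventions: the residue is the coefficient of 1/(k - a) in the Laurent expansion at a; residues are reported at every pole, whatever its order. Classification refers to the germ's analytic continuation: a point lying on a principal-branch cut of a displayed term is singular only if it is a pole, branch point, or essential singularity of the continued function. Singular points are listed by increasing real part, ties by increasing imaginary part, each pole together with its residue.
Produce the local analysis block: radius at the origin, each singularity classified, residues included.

Radius of convergence at 0: 10/9.
At 10/9: an algebraic (square-root) branch point.

Branch term (-11/17)*sqrt(1 - k/(10/9)): its argument vanishes at k = 10/9, a square-root branch point, modulus 10/9.
The radius of convergence is the smallest modulus among the singular points: 10/9.


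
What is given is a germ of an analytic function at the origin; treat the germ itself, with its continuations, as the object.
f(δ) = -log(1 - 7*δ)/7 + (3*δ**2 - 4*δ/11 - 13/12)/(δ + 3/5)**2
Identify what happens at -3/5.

The point is a pole of order 2.

The denominator factor δ + 3/5 vanishes at -3/5 and appears to the power 2; the numerator there equals 709/3300, nonzero, and no other factor vanishes.
The branch terms are analytic at this point.
Hence a pole whose order is the multiplicity, 2.


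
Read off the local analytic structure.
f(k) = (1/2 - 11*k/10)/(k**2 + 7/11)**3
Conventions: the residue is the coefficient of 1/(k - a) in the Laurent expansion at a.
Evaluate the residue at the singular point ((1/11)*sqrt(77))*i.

The residue is -((363/10976)*sqrt(77))*i.

The factor k**2 + 7/11 splits as (k - a)(k - a') with a = ((1/11)*sqrt(77))*i, a' = -((1/11)*sqrt(77))*i. At the order-3 pole a set g(k) = (k - a)^3*f(k) = [1/2 - 11*k/10] / (k - a')^3.
Order-3 pole: residue = g''(a)/2; g''(((1/11)*sqrt(77))*i) = -((363/5488)*sqrt(77))*i, so the residue is -((363/10976)*sqrt(77))*i.


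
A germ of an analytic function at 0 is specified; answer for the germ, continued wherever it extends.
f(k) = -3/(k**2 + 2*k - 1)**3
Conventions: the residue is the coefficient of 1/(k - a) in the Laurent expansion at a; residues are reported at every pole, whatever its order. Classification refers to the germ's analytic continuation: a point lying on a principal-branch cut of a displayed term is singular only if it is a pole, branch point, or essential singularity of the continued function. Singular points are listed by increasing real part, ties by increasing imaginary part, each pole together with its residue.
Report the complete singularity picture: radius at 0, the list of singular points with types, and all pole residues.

Denominator factor (k**2 + 2*k - 1)^3: discriminant 8, real irrational roots -1 + sqrt(2) and -1 - sqrt(2); poles of order 3, moduli -1 + sqrt(2) and 1 + sqrt(2).
The radius of convergence is the smallest modulus among the singular points: -1 + sqrt(2).
The factor k**2 + 2*k - 1 splits as (k - a)(k - a') with a = -1 - sqrt(2), a' = -1 + sqrt(2). At the order-3 pole a set g(k) = (k - a)^3*f(k) = [-3] / (k - a')^3.
Order-3 pole: residue = g''(a)/2; g''(-1 - sqrt(2)) = (9/64)*sqrt(2), so the residue is (9/128)*sqrt(2).
The factor k**2 + 2*k - 1 splits as (k - a)(k - a') with a = -1 + sqrt(2), a' = -1 - sqrt(2). At the order-3 pole a set g(k) = (k - a)^3*f(k) = [-3] / (k - a')^3.
Order-3 pole: residue = g''(a)/2; g''(-1 + sqrt(2)) = -(9/64)*sqrt(2), so the residue is -(9/128)*sqrt(2).
List the singular points by increasing real part (a conjugate pair: the negative imaginary part first).

Radius of convergence at 0: -1 + sqrt(2).
At -1 - sqrt(2): a pole of order 3; residue (9/128)*sqrt(2).
At -1 + sqrt(2): a pole of order 3; residue -(9/128)*sqrt(2).


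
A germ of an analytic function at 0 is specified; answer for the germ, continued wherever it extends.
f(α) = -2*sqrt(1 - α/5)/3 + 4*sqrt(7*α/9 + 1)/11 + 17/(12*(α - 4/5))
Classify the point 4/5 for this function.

The point is a pole of order 1.

The denominator factor α - 4/5 vanishes at 4/5 and appears to the power 1; the numerator there equals 17/12, nonzero, and no other factor vanishes.
The branch terms are analytic at this point.
Hence a pole whose order is the multiplicity, 1.


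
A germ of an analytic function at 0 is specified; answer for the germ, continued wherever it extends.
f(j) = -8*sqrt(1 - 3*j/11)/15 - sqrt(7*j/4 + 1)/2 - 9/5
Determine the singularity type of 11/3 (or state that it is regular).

The term (-8/15)*sqrt(1 - j/(11/3)) has argument 1 - 11/3/(11/3) = 0 at 11/3: a square-root (algebraic, two-sheeted) branch point; the remaining terms are analytic or single-valued there.

The point is an algebraic (square-root) branch point.


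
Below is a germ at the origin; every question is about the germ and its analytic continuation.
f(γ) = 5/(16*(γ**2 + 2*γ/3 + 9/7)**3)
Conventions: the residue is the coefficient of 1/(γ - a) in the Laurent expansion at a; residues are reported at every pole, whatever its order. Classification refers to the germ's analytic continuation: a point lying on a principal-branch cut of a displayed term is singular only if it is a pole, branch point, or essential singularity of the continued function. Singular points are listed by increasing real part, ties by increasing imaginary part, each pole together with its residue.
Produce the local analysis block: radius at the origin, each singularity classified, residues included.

Denominator factor (γ**2 + 2*γ/3 + 9/7)^3: discriminant -296/63, complex-conjugate roots (-1/3) + ((1/21)*sqrt(518))*i and (-1/3) - ((1/21)*sqrt(518))*i; poles of order 3, moduli (3/7)*sqrt(7) and (3/7)*sqrt(7).
The radius of convergence is the smallest modulus among the singular points: (3/7)*sqrt(7).
The factor γ**2 + 2*γ/3 + 9/7 splits as (γ - a)(γ - a') with a = (-1/3) - ((1/21)*sqrt(518))*i, a' = (-1/3) + ((1/21)*sqrt(518))*i. At the order-3 pole a set g(γ) = (γ - a)^3*f(γ) = [5/16] / (γ - a')^3.
Order-3 pole: residue = g''(a)/2; g''((-1/3) - ((1/21)*sqrt(518))*i) = ((178605/51868672)*sqrt(518))*i, so the residue is ((178605/103737344)*sqrt(518))*i.
The factor γ**2 + 2*γ/3 + 9/7 splits as (γ - a)(γ - a') with a = (-1/3) + ((1/21)*sqrt(518))*i, a' = (-1/3) - ((1/21)*sqrt(518))*i. At the order-3 pole a set g(γ) = (γ - a)^3*f(γ) = [5/16] / (γ - a')^3.
Order-3 pole: residue = g''(a)/2; g''((-1/3) + ((1/21)*sqrt(518))*i) = -((178605/51868672)*sqrt(518))*i, so the residue is -((178605/103737344)*sqrt(518))*i.
List the singular points by increasing real part (a conjugate pair: the negative imaginary part first).

Radius of convergence at 0: (3/7)*sqrt(7).
At (-1/3) - ((1/21)*sqrt(518))*i: a pole of order 3; residue ((178605/103737344)*sqrt(518))*i.
At (-1/3) + ((1/21)*sqrt(518))*i: a pole of order 3; residue -((178605/103737344)*sqrt(518))*i.


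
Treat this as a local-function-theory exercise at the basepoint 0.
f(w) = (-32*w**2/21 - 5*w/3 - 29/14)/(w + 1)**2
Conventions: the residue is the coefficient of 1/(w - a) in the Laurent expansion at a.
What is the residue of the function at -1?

The residue is 29/21.

At the order-2 pole -1 set g(w) = (w - (-1))^2*f(w) = -32*w**2/21 - 5*w/3 - 29/14.
Order-2 pole: residue = g'(a); g'(-1) = 29/21, so the residue is 29/21.


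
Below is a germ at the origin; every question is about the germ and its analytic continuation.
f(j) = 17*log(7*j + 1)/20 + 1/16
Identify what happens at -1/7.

The term (17/20)*log(1 - j/(-1/7)) has argument 1 - -1/7/(-1/7) = 0 at -1/7: a logarithmic (infinitely-sheeted) branch point; the remaining terms are analytic or single-valued there.

The point is a logarithmic branch point.


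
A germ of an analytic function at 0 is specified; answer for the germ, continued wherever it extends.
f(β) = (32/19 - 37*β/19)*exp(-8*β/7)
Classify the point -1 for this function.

The point is a regular point.

There is no denominator, hence no pole anywhere.
The factor exp(-8*β/7) is entire.
So the germ continues analytically to -1.


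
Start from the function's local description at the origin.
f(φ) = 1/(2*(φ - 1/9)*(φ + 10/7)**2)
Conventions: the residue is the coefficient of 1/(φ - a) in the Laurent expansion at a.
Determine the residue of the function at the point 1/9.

The residue is 3969/18818.

At the order-1 pole 1/9 set g(φ) = (φ - (1/9))*f(φ) = 1/(2*(φ + 10/7)**2).
Simple pole: residue = g(a) at a = 1/9, which is 3969/18818.


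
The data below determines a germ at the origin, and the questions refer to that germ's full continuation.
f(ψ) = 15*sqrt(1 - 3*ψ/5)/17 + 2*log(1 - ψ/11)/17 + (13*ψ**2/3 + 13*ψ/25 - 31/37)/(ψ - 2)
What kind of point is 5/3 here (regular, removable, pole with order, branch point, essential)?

The term (15/17)*sqrt(1 - ψ/(5/3)) has argument 1 - 5/3/(5/3) = 0 at 5/3: a square-root (algebraic, two-sheeted) branch point; the remaining terms are analytic or single-valued there.

The point is an algebraic (square-root) branch point.


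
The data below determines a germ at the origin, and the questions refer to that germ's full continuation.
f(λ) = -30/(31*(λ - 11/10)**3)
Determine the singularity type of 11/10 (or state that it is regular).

The denominator factor λ - 11/10 vanishes at 11/10 and appears to the power 3; the numerator there equals -30/31, nonzero, and no other factor vanishes.
Hence a pole whose order is the multiplicity, 3.

The point is a pole of order 3.


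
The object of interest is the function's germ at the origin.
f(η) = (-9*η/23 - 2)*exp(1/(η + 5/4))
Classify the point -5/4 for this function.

The point is an essential singularity.

The exponent 1/(η - (-5/4)) has a pole at -5/4, so exp(1/(η - (-5/4))) takes every nonzero value near it: an essential singularity (not a pole of any order).


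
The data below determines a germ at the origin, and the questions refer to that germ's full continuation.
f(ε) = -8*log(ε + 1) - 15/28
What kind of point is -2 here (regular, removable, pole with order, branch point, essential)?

The point is a regular point.

There is no denominator, hence no pole anywhere.
Branch term log(1 - ε/(-1)): argument at -2 is -1, nonzero, so -2 is not its branch point (a point on a principal cut is still regular for the continued germ).
So the germ continues analytically to -2.


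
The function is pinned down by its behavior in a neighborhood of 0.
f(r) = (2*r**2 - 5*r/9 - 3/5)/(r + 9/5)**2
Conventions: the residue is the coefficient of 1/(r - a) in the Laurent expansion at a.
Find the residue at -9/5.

The residue is -349/45.

At the order-2 pole -9/5 set g(r) = (r - (-9/5))^2*f(r) = 2*r**2 - 5*r/9 - 3/5.
Order-2 pole: residue = g'(a); g'(-9/5) = -349/45, so the residue is -349/45.


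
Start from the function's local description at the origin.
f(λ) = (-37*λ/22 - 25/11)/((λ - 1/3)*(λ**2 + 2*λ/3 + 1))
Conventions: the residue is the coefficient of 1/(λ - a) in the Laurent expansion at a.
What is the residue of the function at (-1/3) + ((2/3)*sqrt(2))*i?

The factor λ**2 + 2*λ/3 + 1 splits as (λ - a)(λ - a') with a = (-1/3) + ((2/3)*sqrt(2))*i, a' = (-1/3) - ((2/3)*sqrt(2))*i. At the order-1 pole a set g(λ) = (λ - a)*f(λ) = [(-37*λ/22 - 25/11)/(λ - 1/3)] / (λ - a').
Simple pole: residue = g(a) at a = (-1/3) + ((2/3)*sqrt(2))*i, which is (17/16) + ((35/352)*sqrt(2))*i.

The residue is (17/16) + ((35/352)*sqrt(2))*i.


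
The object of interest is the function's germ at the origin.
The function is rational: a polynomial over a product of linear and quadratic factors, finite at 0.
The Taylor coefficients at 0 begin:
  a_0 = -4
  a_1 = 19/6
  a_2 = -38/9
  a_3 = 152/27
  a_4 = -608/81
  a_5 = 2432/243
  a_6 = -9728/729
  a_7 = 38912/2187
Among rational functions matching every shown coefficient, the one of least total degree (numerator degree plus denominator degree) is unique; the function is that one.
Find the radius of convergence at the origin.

The radius of convergence is 3/4.

No rational of total degree below 2 reproduces all 8 coefficients; solving the [1/1] Pade equations on them gives f(r) = (-13*r/8 - 3)/(r + 3/4), whose expansion matches every shown term.
Denominator factor (r + 3/4): pole of order 1 at -3/4, modulus 3/4.
The radius of convergence is the smallest modulus among the singular points: 3/4.


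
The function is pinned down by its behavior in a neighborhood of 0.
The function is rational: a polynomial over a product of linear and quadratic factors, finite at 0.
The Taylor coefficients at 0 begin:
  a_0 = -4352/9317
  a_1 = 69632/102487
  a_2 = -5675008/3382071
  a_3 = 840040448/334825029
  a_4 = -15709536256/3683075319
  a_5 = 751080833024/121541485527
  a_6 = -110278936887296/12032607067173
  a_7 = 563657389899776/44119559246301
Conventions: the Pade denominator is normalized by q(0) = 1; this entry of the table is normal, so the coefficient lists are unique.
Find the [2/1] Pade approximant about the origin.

Taylor coefficients needed (read off): a_0 = -4352/9317, a_1 = 69632/102487, a_2 = -5675008/3382071, a_3 = 840040448/334825029.
Write the denominator as Q(θ) = 1 + q1*θ. Requiring Q*f - P = O(θ^4) with deg P <= 2 kills the coefficients of θ^3..θ^3 in Q*f:
  θ^3: a_3 + q1*a_2 = 0, i.e. 840040448/334825029 + (-5675008/3382071)*q1 = 0.
Solving this linear system: q1 = 24128/16137.
The numerator is Q*f truncated at degree 2: P0 = a_0 = -4352/9317; P1 = a_1 + q1*a_0 = -2854912/150348429; P2 = a_2 + q1*a_1 = -156428288/236261817.

The Pade approximant has numerator coefficients [-4352/9317, -2854912/150348429, -156428288/236261817]; denominator coefficients [1, 24128/16137].


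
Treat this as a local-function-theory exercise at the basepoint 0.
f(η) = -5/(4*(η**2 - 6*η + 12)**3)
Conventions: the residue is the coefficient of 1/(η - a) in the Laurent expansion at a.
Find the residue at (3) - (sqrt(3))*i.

The residue is -((5/576)*sqrt(3))*i.

The factor η**2 - 6*η + 12 splits as (η - a)(η - a') with a = (3) - (sqrt(3))*i, a' = (3) + (sqrt(3))*i. At the order-3 pole a set g(η) = (η - a)^3*f(η) = [-5/4] / (η - a')^3.
Order-3 pole: residue = g''(a)/2; g''((3) - (sqrt(3))*i) = -((5/288)*sqrt(3))*i, so the residue is -((5/576)*sqrt(3))*i.


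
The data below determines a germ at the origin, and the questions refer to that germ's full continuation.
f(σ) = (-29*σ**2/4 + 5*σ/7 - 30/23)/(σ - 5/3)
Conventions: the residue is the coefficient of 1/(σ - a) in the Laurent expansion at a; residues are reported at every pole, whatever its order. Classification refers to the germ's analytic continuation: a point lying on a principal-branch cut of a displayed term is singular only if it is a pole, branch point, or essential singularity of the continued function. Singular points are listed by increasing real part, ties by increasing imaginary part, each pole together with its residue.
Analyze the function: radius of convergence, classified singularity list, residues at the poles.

Radius of convergence at 0: 5/3.
At 5/3: a pole of order 1; residue -117385/5796.

Denominator factor (σ - 5/3): pole of order 1 at 5/3, modulus 5/3.
The radius of convergence is the smallest modulus among the singular points: 5/3.
At the order-1 pole 5/3 set g(σ) = (σ - (5/3))*f(σ) = -29*σ**2/4 + 5*σ/7 - 30/23.
Simple pole: residue = g(a) at a = 5/3, which is -117385/5796.


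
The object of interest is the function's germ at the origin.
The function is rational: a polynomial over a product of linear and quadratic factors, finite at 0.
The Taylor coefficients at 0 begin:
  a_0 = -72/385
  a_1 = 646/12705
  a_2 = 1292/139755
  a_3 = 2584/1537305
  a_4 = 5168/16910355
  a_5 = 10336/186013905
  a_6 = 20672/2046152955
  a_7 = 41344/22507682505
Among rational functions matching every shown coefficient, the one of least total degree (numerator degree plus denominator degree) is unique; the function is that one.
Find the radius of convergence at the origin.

The radius of convergence is 11/2.

No rational of total degree below 2 reproduces all 8 coefficients; solving the [1/1] Pade equations on them gives f(h) = (36/35 - 7*h/15)/(h - 11/2), whose expansion matches every shown term.
Denominator factor (h - 11/2): pole of order 1 at 11/2, modulus 11/2.
The radius of convergence is the smallest modulus among the singular points: 11/2.


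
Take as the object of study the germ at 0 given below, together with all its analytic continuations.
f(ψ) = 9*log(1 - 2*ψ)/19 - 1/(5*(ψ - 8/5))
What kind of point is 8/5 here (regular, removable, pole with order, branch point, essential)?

The denominator factor ψ - 8/5 vanishes at 8/5 and appears to the power 1; the numerator there equals -1/5, nonzero, and no other factor vanishes.
The branch terms are analytic at this point.
Hence a pole whose order is the multiplicity, 1.

The point is a pole of order 1.


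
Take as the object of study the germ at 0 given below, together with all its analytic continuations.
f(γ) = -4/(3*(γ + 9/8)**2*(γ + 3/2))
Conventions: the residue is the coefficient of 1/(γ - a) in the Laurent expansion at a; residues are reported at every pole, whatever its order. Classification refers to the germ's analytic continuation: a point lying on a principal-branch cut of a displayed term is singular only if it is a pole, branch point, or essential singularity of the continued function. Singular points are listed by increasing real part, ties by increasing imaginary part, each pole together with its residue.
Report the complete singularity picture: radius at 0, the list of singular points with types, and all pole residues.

Radius of convergence at 0: 9/8.
At -3/2: a pole of order 1; residue -256/27.
At -9/8: a pole of order 2; residue 256/27.

Denominator factor (γ + 3/2): pole of order 1 at -3/2, modulus 3/2.
Denominator factor (γ + 9/8)^2: pole of order 2 at -9/8, modulus 9/8.
The radius of convergence is the smallest modulus among the singular points: 9/8.
At the order-1 pole -3/2 set g(γ) = (γ - (-3/2))*f(γ) = -4/(3*(γ + 9/8)**2).
Simple pole: residue = g(a) at a = -3/2, which is -256/27.
At the order-2 pole -9/8 set g(γ) = (γ - (-9/8))^2*f(γ) = -4/(3*(γ + 3/2)).
Order-2 pole: residue = g'(a); g'(-9/8) = 256/27, so the residue is 256/27.
List the singular points by increasing real part (a conjugate pair: the negative imaginary part first).


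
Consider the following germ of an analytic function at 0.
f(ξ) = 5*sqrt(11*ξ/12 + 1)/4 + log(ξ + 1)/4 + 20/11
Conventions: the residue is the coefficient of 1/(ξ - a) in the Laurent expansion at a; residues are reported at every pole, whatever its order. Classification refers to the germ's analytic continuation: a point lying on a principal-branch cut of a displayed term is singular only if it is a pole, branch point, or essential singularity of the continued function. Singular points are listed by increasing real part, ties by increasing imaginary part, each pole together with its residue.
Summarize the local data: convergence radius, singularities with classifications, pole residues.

Radius of convergence at 0: 1.
At -12/11: an algebraic (square-root) branch point.
At -1: a logarithmic branch point.

Branch term (5/4)*sqrt(1 - ξ/(-12/11)): its argument vanishes at ξ = -12/11, a square-root branch point, modulus 12/11.
Branch term (1/4)*log(1 - ξ/(-1)): its argument vanishes at ξ = -1, a logarithmic branch point, modulus 1.
The radius of convergence is the smallest modulus among the singular points: 1.
List the singular points by increasing real part (a conjugate pair: the negative imaginary part first).
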